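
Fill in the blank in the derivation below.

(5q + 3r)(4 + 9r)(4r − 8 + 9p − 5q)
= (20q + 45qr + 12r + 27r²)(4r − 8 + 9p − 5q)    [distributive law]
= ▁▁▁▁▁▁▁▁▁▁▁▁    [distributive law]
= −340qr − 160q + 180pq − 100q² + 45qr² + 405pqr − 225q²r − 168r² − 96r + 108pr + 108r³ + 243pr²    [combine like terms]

By distributive law:

80qr − 160q + 180pq − 100q² + 180qr² − 360qr + 405pqr − 225q²r + 48r² − 96r + 108pr − 60qr + 108r³ − 216r² + 243pr² − 135qr²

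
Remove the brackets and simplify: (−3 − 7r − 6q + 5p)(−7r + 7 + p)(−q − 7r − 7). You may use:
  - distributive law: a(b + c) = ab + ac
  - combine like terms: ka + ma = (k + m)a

28qr − 147r² + 343r + 315q + 147 + 10pq + 70pr − 224p − 343qr² − 343r³ + 84pqr + 294pr² − 42q²r + 42q² + 6pq² − 5p²q − 35p²r − 35p²

(−3 − 7r − 6q + 5p)(−7r + 7 + p)(−q − 7r − 7)
= (21r − 21 − 3p + 49r² − 49r − 7pr + 42qr − 42q − 6pq − 35pr + 35p + 5p²)(−q − 7r − 7)    [distributive law]
= (−28r − 21 + 32p + 49r² − 42pr + 42qr − 42q − 6pq + 5p²)(−q − 7r − 7)    [combine like terms]
= 28qr + 196r² + 196r + 21q + 147r + 147 − 32pq − 224pr − 224p − 49qr² − 343r³ − 343r² + 42pqr + 294pr² + 294pr − 42q²r − 294qr² − 294qr + 42q² + 294qr + 294q + 6pq² + 42pqr + 42pq − 5p²q − 35p²r − 35p²    [distributive law]
= 28qr − 147r² + 343r + 315q + 147 + 10pq + 70pr − 224p − 343qr² − 343r³ + 84pqr + 294pr² − 42q²r + 42q² + 6pq² − 5p²q − 35p²r − 35p²    [combine like terms]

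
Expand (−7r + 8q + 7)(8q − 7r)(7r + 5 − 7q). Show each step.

(−7r + 8q + 7)(8q − 7r)(7r + 5 − 7q)
= (−56qr + 49r² + 64q² − 56qr + 56q − 49r)(7r + 5 − 7q)    [distributive law]
= (−112qr + 49r² + 64q² + 56q − 49r)(7r + 5 − 7q)    [combine like terms]
= −784qr² − 560qr + 784q²r + 343r³ + 245r² − 343qr² + 448q²r + 320q² − 448q³ + 392qr + 280q − 392q² − 343r² − 245r + 343qr    [distributive law]
= −1127qr² + 175qr + 1232q²r + 343r³ − 98r² − 72q² − 448q³ + 280q − 245r    [combine like terms]

−1127qr² + 175qr + 1232q²r + 343r³ − 98r² − 72q² − 448q³ + 280q − 245r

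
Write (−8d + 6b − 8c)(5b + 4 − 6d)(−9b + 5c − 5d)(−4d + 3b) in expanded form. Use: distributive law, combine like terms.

(−8d + 6b − 8c)(5b + 4 − 6d)(−9b + 5c − 5d)(−4d + 3b)
= (−40bd − 32d + 48d^2 + 30b^2 + 24b − 36bd − 40bc − 32c + 48cd)(−9b + 5c − 5d)(−4d + 3b)    [distributive law]
= (−76bd − 32d + 48d^2 + 30b^2 + 24b − 40bc − 32c + 48cd)(−9b + 5c − 5d)(−4d + 3b)    [combine like terms]
= (684b^2d − 380bcd + 380bd^2 + 288bd − 160cd + 160d^2 − 432bd^2 + 240cd^2 − 240d^3 − 270b^3 + 150b^2c − 150b^2d − 216b^2 + 120bc − 120bd + 360b^2c − 200bc^2 + 200bcd + 288bc − 160c^2 + 160cd − 432bcd + 240c^2d − 240cd^2)(−4d + 3b)    [distributive law]
= (534b^2d − 612bcd − 52bd^2 + 168bd + 160d^2 − 240d^3 − 270b^3 + 510b^2c − 216b^2 + 408bc − 200bc^2 − 160c^2 + 240c^2d)(−4d + 3b)    [combine like terms]
= −2136b^2d^2 + 1602b^3d + 2448bcd^2 − 1836b^2cd + 208bd^3 − 156b^2d^2 − 672bd^2 + 504b^2d − 640d^3 + 480bd^2 + 960d^4 − 720bd^3 + 1080b^3d − 810b^4 − 2040b^2cd + 1530b^3c + 864b^2d − 648b^3 − 1632bcd + 1224b^2c + 800bc^2d − 600b^2c^2 + 640c^2d − 480bc^2 − 960c^2d^2 + 720bc^2d    [distributive law]
= −2292b^2d^2 + 2682b^3d + 2448bcd^2 − 3876b^2cd − 512bd^3 − 192bd^2 + 1368b^2d − 640d^3 + 960d^4 − 810b^4 + 1530b^3c − 648b^3 − 1632bcd + 1224b^2c + 1520bc^2d − 600b^2c^2 + 640c^2d − 480bc^2 − 960c^2d^2    [combine like terms]

−2292b^2d^2 + 2682b^3d + 2448bcd^2 − 3876b^2cd − 512bd^3 − 192bd^2 + 1368b^2d − 640d^3 + 960d^4 − 810b^4 + 1530b^3c − 648b^3 − 1632bcd + 1224b^2c + 1520bc^2d − 600b^2c^2 + 640c^2d − 480bc^2 − 960c^2d^2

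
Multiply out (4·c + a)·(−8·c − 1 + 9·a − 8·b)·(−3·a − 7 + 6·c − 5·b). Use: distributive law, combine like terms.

264·a·c² + 200·c² − 192·c³ − 32·b·c² − 190·a·c + 28·c + 244·b·c − 30·a²·c − 92·a·b·c + 160·b²·c − 60·a² + 7·a + 61·a·b − 27·a³ − 21·a²·b + 40·a·b²

(4·c + a)·(−8·c − 1 + 9·a − 8·b)·(−3·a − 7 + 6·c − 5·b)
= (−32·c² − 4·c + 36·a·c − 32·b·c − 8·a·c − a + 9·a² − 8·a·b)·(−3·a − 7 + 6·c − 5·b)    [distributive law]
= (−32·c² − 4·c + 28·a·c − 32·b·c − a + 9·a² − 8·a·b)·(−3·a − 7 + 6·c − 5·b)    [combine like terms]
= 96·a·c² + 224·c² − 192·c³ + 160·b·c² + 12·a·c + 28·c − 24·c² + 20·b·c − 84·a²·c − 196·a·c + 168·a·c² − 140·a·b·c + 96·a·b·c + 224·b·c − 192·b·c² + 160·b²·c + 3·a² + 7·a − 6·a·c + 5·a·b − 27·a³ − 63·a² + 54·a²·c − 45·a²·b + 24·a²·b + 56·a·b − 48·a·b·c + 40·a·b²    [distributive law]
= 264·a·c² + 200·c² − 192·c³ − 32·b·c² − 190·a·c + 28·c + 244·b·c − 30·a²·c − 92·a·b·c + 160·b²·c − 60·a² + 7·a + 61·a·b − 27·a³ − 21·a²·b + 40·a·b²    [combine like terms]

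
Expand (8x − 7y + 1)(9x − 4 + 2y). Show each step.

72x^2 − 23x − 47xy + 30y − 14y^2 − 4

(8x − 7y + 1)(9x − 4 + 2y)
= 72x^2 − 32x + 16xy − 63xy + 28y − 14y^2 + 9x − 4 + 2y    [distributive law]
= 72x^2 − 23x − 47xy + 30y − 14y^2 − 4    [combine like terms]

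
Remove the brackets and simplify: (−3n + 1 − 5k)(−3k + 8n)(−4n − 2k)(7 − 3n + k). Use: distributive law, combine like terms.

1184kn^2 − 420kn^3 + 166k^2n^2 − 8k^2n + 92k^3n + 768n^3 − 288n^4 − 28kn + 42k^2 − 204k^3 − 224n^2 − 30k^4

(−3n + 1 − 5k)(−3k + 8n)(−4n − 2k)(7 − 3n + k)
= (9kn − 24n^2 − 3k + 8n + 15k^2 − 40kn)(−4n − 2k)(7 − 3n + k)    [distributive law]
= (−31kn − 24n^2 − 3k + 8n + 15k^2)(−4n − 2k)(7 − 3n + k)    [combine like terms]
= (124kn^2 + 62k^2n + 96n^3 + 48kn^2 + 12kn + 6k^2 − 32n^2 − 16kn − 60k^2n − 30k^3)(7 − 3n + k)    [distributive law]
= (172kn^2 + 2k^2n + 96n^3 − 4kn + 6k^2 − 32n^2 − 30k^3)(7 − 3n + k)    [combine like terms]
= 1204kn^2 − 516kn^3 + 172k^2n^2 + 14k^2n − 6k^2n^2 + 2k^3n + 672n^3 − 288n^4 + 96kn^3 − 28kn + 12kn^2 − 4k^2n + 42k^2 − 18k^2n + 6k^3 − 224n^2 + 96n^3 − 32kn^2 − 210k^3 + 90k^3n − 30k^4    [distributive law]
= 1184kn^2 − 420kn^3 + 166k^2n^2 − 8k^2n + 92k^3n + 768n^3 − 288n^4 − 28kn + 42k^2 − 204k^3 − 224n^2 − 30k^4    [combine like terms]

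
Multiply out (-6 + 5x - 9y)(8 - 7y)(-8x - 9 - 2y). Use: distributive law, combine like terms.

24x + 432 + 366y + 475xy - 507y^2 - 320x^2 + 280x^2y - 434xy^2 - 126y^3

(-6 + 5x - 9y)(8 - 7y)(-8x - 9 - 2y)
= (-48 + 42y + 40x - 35xy - 72y + 63y^2)(-8x - 9 - 2y)    [distributive law]
= (-48 - 30y + 40x - 35xy + 63y^2)(-8x - 9 - 2y)    [combine like terms]
= 384x + 432 + 96y + 240xy + 270y + 60y^2 - 320x^2 - 360x - 80xy + 280x^2y + 315xy + 70xy^2 - 504xy^2 - 567y^2 - 126y^3    [distributive law]
= 24x + 432 + 366y + 475xy - 507y^2 - 320x^2 + 280x^2y - 434xy^2 - 126y^3    [combine like terms]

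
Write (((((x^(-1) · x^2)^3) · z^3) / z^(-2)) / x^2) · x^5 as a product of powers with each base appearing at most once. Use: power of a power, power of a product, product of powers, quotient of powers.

(((((x^(-1) · x^2)^3) · z^3) / z^(-2)) / x^2) · x^5
= ((((((x^(-1))^3) · ((x^2)^3)) · z^3) / z^(-2)) / x^2) · x^5    [power of a product]
= ((((x^(-3) · ((x^2)^3)) · z^3) / z^(-2)) / x^2) · x^5    [power of a power]
= ((((x^(-3) · x^6) · z^3) / z^(-2)) / x^2) · x^5    [power of a power]
= (((x^3 · z^3) / z^(-2)) / x^2) · x^5    [product of powers]
= x^6·z^5    [quotient of powers; product of powers]

x^6·z^5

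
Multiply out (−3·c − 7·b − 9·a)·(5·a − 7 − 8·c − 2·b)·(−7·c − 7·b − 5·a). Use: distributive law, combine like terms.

(−3·c − 7·b − 9·a)·(5·a − 7 − 8·c − 2·b)·(−7·c − 7·b − 5·a)
= (−15·a·c + 21·c + 24·c² + 6·b·c − 35·a·b + 49·b + 56·b·c + 14·b² − 45·a² + 63·a + 72·a·c + 18·a·b)·(−7·c − 7·b − 5·a)    [distributive law]
= (57·a·c + 21·c + 24·c² + 62·b·c − 17·a·b + 49·b + 14·b² − 45·a² + 63·a)·(−7·c − 7·b − 5·a)    [combine like terms]
= −399·a·c² − 399·a·b·c − 285·a²·c − 147·c² − 147·b·c − 105·a·c − 168·c³ − 168·b·c² − 120·a·c² − 434·b·c² − 434·b²·c − 310·a·b·c + 119·a·b·c + 119·a·b² + 85·a²·b − 343·b·c − 343·b² − 245·a·b − 98·b²·c − 98·b³ − 70·a·b² + 315·a²·c + 315·a²·b + 225·a³ − 441·a·c − 441·a·b − 315·a²    [distributive law]
= −519·a·c² − 590·a·b·c + 30·a²·c − 147·c² − 490·b·c − 546·a·c − 168·c³ − 602·b·c² − 532·b²·c + 49·a·b² + 400·a²·b − 343·b² − 686·a·b − 98·b³ + 225·a³ − 315·a²    [combine like terms]

−519·a·c² − 590·a·b·c + 30·a²·c − 147·c² − 490·b·c − 546·a·c − 168·c³ − 602·b·c² − 532·b²·c + 49·a·b² + 400·a²·b − 343·b² − 686·a·b − 98·b³ + 225·a³ − 315·a²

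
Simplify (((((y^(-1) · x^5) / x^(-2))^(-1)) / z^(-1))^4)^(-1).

(((((y^(-1) · x^5) / x^(-2))^(-1)) / z^(-1))^4)^(-1)
= ((((y^(-1) · x^5) / x^(-2))^(-1)) / z^(-1))^(-4)    [power of a power]
= ((((y^(-1) · x^5) / x^(-2))^(-1))^(-4)) / ((z^(-1))^(-4))    [power of a quotient]
= (((y^(-1) · x^5) / x^(-2))^4) / ((z^(-1))^(-4))    [power of a power]
= (((y^(-1) · x^5)^4) / ((x^(-2))^4)) / ((z^(-1))^(-4))    [power of a quotient]
= ((((y^(-1))^4) · ((x^5)^4)) / ((x^(-2))^4)) / ((z^(-1))^(-4))    [power of a product]
= ((y^(-4) · ((x^5)^4)) / ((x^(-2))^4)) / ((z^(-1))^(-4))    [power of a power]
= ((y^(-4) · x^20) / ((x^(-2))^4)) / ((z^(-1))^(-4))    [power of a power]
= ((y^(-4) · x^20) / x^(-8)) / ((z^(-1))^(-4))    [power of a power]
= ((y^(-4) · x^20) / x^(-8)) / z^4    [power of a power]
= x^28·y^(-4)·z^(-4)    [quotient of powers]

x^28·y^(-4)·z^(-4)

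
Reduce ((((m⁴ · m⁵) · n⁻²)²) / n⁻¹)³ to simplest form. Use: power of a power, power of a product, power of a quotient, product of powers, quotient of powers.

((((m⁴ · m⁵) · n⁻²)²) / n⁻¹)³
= ((((m⁴ · m⁵) · n⁻²)²)³) / ((n⁻¹)³)    [power of a quotient]
= (((m⁴ · m⁵) · n⁻²)⁶) / ((n⁻¹)³)    [power of a power]
= (((m⁴ · m⁵)⁶) · ((n⁻²)⁶)) / ((n⁻¹)³)    [power of a product]
= ((((m⁴)⁶) · ((m⁵)⁶)) · ((n⁻²)⁶)) / ((n⁻¹)³)    [power of a product]
= ((m²⁴ · ((m⁵)⁶)) · ((n⁻²)⁶)) / ((n⁻¹)³)    [power of a power]
= ((m²⁴ · m³⁰) · ((n⁻²)⁶)) / ((n⁻¹)³)    [power of a power]
= (m⁵⁴ · ((n⁻²)⁶)) / ((n⁻¹)³)    [product of powers]
= (m⁵⁴ · n⁻¹²) / ((n⁻¹)³)    [power of a power]
= (m⁵⁴ · n⁻¹²) / n⁻³    [power of a power]
= m⁵⁴·n⁻⁹    [quotient of powers]

m⁵⁴·n⁻⁹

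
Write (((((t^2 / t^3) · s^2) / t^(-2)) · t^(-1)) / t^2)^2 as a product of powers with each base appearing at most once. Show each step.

(((((t^2 / t^3) · s^2) / t^(-2)) · t^(-1)) / t^2)^2
= (((((t^2 / t^3) · s^2) / t^(-2)) · t^(-1))^2) / ((t^2)^2)    [power of a quotient]
= (((((t^2 / t^3) · s^2) / t^(-2))^2) · ((t^(-1))^2)) / ((t^2)^2)    [power of a product]
= (((((t^2 / t^3) · s^2)^2) / ((t^(-2))^2)) · ((t^(-1))^2)) / ((t^2)^2)    [power of a quotient]
= (((((t^2 / t^3)^2) · ((s^2)^2)) / ((t^(-2))^2)) · ((t^(-1))^2)) / ((t^2)^2)    [power of a product]
= ((((((t^2)^2) / ((t^3)^2)) · ((s^2)^2)) / ((t^(-2))^2)) · ((t^(-1))^2)) / ((t^2)^2)    [power of a quotient]
= ((((t^4 / ((t^3)^2)) · ((s^2)^2)) / ((t^(-2))^2)) · ((t^(-1))^2)) / ((t^2)^2)    [power of a power]
= ((((t^4 / t^6) · ((s^2)^2)) / ((t^(-2))^2)) · ((t^(-1))^2)) / ((t^2)^2)    [power of a power]
= (((t^(-2) · ((s^2)^2)) / ((t^(-2))^2)) · ((t^(-1))^2)) / ((t^2)^2)    [quotient of powers]
= (((t^(-2) · s^4) / ((t^(-2))^2)) · ((t^(-1))^2)) / ((t^2)^2)    [power of a power]
= (((t^(-2) · s^4) / t^(-4)) · ((t^(-1))^2)) / ((t^2)^2)    [power of a power]
= (((t^(-2) · s^4) / t^(-4)) · t^(-2)) / ((t^2)^2)    [power of a power]
= (((t^(-2) · s^4) / t^(-4)) · t^(-2)) / t^4    [power of a power]
= s^4·t^(-4)    [quotient of powers; product of powers]

s^4·t^(-4)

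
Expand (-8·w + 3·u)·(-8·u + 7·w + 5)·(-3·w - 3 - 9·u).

(-8·w + 3·u)·(-8·u + 7·w + 5)·(-3·w - 3 - 9·u)
= (64·u·w - 56·w^2 - 40·w - 24·u^2 + 21·u·w + 15·u)·(-3·w - 3 - 9·u)    [distributive law]
= (85·u·w - 56·w^2 - 40·w - 24·u^2 + 15·u)·(-3·w - 3 - 9·u)    [combine like terms]
= -255·u·w^2 - 255·u·w - 765·u^2·w + 168·w^3 + 168·w^2 + 504·u·w^2 + 120·w^2 + 120·w + 360·u·w + 72·u^2·w + 72·u^2 + 216·u^3 - 45·u·w - 45·u - 135·u^2    [distributive law]
= 249·u·w^2 + 60·u·w - 693·u^2·w + 168·w^3 + 288·w^2 + 120·w - 63·u^2 + 216·u^3 - 45·u    [combine like terms]

249·u·w^2 + 60·u·w - 693·u^2·w + 168·w^3 + 288·w^2 + 120·w - 63·u^2 + 216·u^3 - 45·u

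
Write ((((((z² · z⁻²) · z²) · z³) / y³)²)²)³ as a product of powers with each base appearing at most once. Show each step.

y⁻³⁶z⁶⁰

((((((z² · z⁻²) · z²) · z³) / y³)²)²)³
= (((((z² · z⁻²) · z²) · z³) / y³)²)⁶    [power of a power]
= ((((z² · z⁻²) · z²) · z³) / y³)¹²    [power of a power]
= ((((z² · z⁻²) · z²) · z³)¹²) / ((y³)¹²)    [power of a quotient]
= ((((z² · z⁻²) · z²)¹²) · ((z³)¹²)) / ((y³)¹²)    [power of a product]
= ((((z² · z⁻²)¹²) · ((z²)¹²)) · ((z³)¹²)) / ((y³)¹²)    [power of a product]
= (((((z²)¹²) · ((z⁻²)¹²)) · ((z²)¹²)) · ((z³)¹²)) / ((y³)¹²)    [power of a product]
= (((z²⁴ · ((z⁻²)¹²)) · ((z²)¹²)) · ((z³)¹²)) / ((y³)¹²)    [power of a power]
= (((z²⁴ · z⁻²⁴) · ((z²)¹²)) · ((z³)¹²)) / ((y³)¹²)    [power of a power]
= ((z⁰ · ((z²)¹²)) · ((z³)¹²)) / ((y³)¹²)    [product of powers]
= ((z⁰ · z²⁴) · ((z³)¹²)) / ((y³)¹²)    [power of a power]
= (z²⁴ · ((z³)¹²)) / ((y³)¹²)    [product of powers]
= (z²⁴ · z³⁶) / ((y³)¹²)    [power of a power]
= z⁶⁰ / ((y³)¹²)    [product of powers]
= z⁶⁰ / y³⁶    [power of a power]
= y⁻³⁶z⁶⁰    [quotient of powers]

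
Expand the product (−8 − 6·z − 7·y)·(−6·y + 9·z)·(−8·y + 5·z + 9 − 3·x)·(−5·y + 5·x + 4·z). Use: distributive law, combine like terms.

(−8 − 6·z − 7·y)·(−6·y + 9·z)·(−8·y + 5·z + 9 − 3·x)·(−5·y + 5·x + 4·z)
= (48·y − 72·z + 36·y·z − 54·z^2 + 42·y^2 − 63·y·z)·(−8·y + 5·z + 9 − 3·x)·(−5·y + 5·x + 4·z)    [distributive law]
= (48·y − 72·z − 27·y·z − 54·z^2 + 42·y^2)·(−8·y + 5·z + 9 − 3·x)·(−5·y + 5·x + 4·z)    [combine like terms]
= (−384·y^2 + 240·y·z + 432·y − 144·x·y + 576·y·z − 360·z^2 − 648·z + 216·x·z + 216·y^2·z − 135·y·z^2 − 243·y·z + 81·x·y·z + 432·y·z^2 − 270·z^3 − 486·z^2 + 162·x·z^2 − 336·y^3 + 210·y^2·z + 378·y^2 − 126·x·y^2)·(−5·y + 5·x + 4·z)    [distributive law]
= (−6·y^2 + 573·y·z + 432·y − 144·x·y − 846·z^2 − 648·z + 216·x·z + 426·y^2·z + 297·y·z^2 + 81·x·y·z − 270·z^3 + 162·x·z^2 − 336·y^3 − 126·x·y^2)·(−5·y + 5·x + 4·z)    [combine like terms]
= 30·y^3 − 30·x·y^2 − 24·y^2·z − 2865·y^2·z + 2865·x·y·z + 2292·y·z^2 − 2160·y^2 + 2160·x·y + 1728·y·z + 720·x·y^2 − 720·x^2·y − 576·x·y·z + 4230·y·z^2 − 4230·x·z^2 − 3384·z^3 + 3240·y·z − 3240·x·z − 2592·z^2 − 1080·x·y·z + 1080·x^2·z + 864·x·z^2 − 2130·y^3·z + 2130·x·y^2·z + 1704·y^2·z^2 − 1485·y^2·z^2 + 1485·x·y·z^2 + 1188·y·z^3 − 405·x·y^2·z + 405·x^2·y·z + 324·x·y·z^2 + 1350·y·z^3 − 1350·x·z^3 − 1080·z^4 − 810·x·y·z^2 + 810·x^2·z^2 + 648·x·z^3 + 1680·y^4 − 1680·x·y^3 − 1344·y^3·z + 630·x·y^3 − 630·x^2·y^2 − 504·x·y^2·z    [distributive law]
= 30·y^3 + 690·x·y^2 − 2889·y^2·z + 1209·x·y·z + 6522·y·z^2 − 2160·y^2 + 2160·x·y + 4968·y·z − 720·x^2·y − 3366·x·z^2 − 3384·z^3 − 3240·x·z − 2592·z^2 + 1080·x^2·z − 3474·y^3·z + 1221·x·y^2·z + 219·y^2·z^2 + 999·x·y·z^2 + 2538·y·z^3 + 405·x^2·y·z − 702·x·z^3 − 1080·z^4 + 810·x^2·z^2 + 1680·y^4 − 1050·x·y^3 − 630·x^2·y^2    [combine like terms]

30·y^3 + 690·x·y^2 − 2889·y^2·z + 1209·x·y·z + 6522·y·z^2 − 2160·y^2 + 2160·x·y + 4968·y·z − 720·x^2·y − 3366·x·z^2 − 3384·z^3 − 3240·x·z − 2592·z^2 + 1080·x^2·z − 3474·y^3·z + 1221·x·y^2·z + 219·y^2·z^2 + 999·x·y·z^2 + 2538·y·z^3 + 405·x^2·y·z − 702·x·z^3 − 1080·z^4 + 810·x^2·z^2 + 1680·y^4 − 1050·x·y^3 − 630·x^2·y^2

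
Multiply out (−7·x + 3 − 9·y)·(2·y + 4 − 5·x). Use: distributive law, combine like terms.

31·x·y − 43·x + 35·x² − 30·y + 12 − 18·y²

(−7·x + 3 − 9·y)·(2·y + 4 − 5·x)
= −14·x·y − 28·x + 35·x² + 6·y + 12 − 15·x − 18·y² − 36·y + 45·x·y    [distributive law]
= 31·x·y − 43·x + 35·x² − 30·y + 12 − 18·y²    [combine like terms]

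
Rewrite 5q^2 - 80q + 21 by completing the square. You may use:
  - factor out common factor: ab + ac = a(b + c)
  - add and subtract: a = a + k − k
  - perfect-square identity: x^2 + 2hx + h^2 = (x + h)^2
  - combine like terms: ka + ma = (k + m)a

5q^2 - 80q + 21
= 5(q^2 - 16q) + 21    [factor out 5 from the q-terms]
= 5(q^2 - 16q + 64 - 64) + 21    [add and subtract 64 inside the bracket]
= 5(q - 8)^2 - 320 + 21    [perfect-square identity]
= 5(q - 8)^2 - 299    [combine constants]

5(q - 8)^2 - 299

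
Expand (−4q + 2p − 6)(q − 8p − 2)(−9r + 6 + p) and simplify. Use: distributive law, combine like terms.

(−4q + 2p − 6)(q − 8p − 2)(−9r + 6 + p)
= (−4q² + 32pq + 8q + 2pq − 16p² − 4p − 6q + 48p + 12)(−9r + 6 + p)    [distributive law]
= (−4q² + 34pq + 2q − 16p² + 44p + 12)(−9r + 6 + p)    [combine like terms]
= 36q²r − 24q² − 4pq² − 306pqr + 204pq + 34p²q − 18qr + 12q + 2pq + 144p²r − 96p² − 16p³ − 396pr + 264p + 44p² − 108r + 72 + 12p    [distributive law]
= 36q²r − 24q² − 4pq² − 306pqr + 206pq + 34p²q − 18qr + 12q + 144p²r − 52p² − 16p³ − 396pr + 276p − 108r + 72    [combine like terms]

36q²r − 24q² − 4pq² − 306pqr + 206pq + 34p²q − 18qr + 12q + 144p²r − 52p² − 16p³ − 396pr + 276p − 108r + 72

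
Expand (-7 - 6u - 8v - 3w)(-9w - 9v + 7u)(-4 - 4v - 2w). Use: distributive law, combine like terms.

(-7 - 6u - 8v - 3w)(-9w - 9v + 7u)(-4 - 4v - 2w)
= (63w + 63v - 49u + 54uw + 54uv - 42u^2 + 72vw + 72v^2 - 56uv + 27w^2 + 27vw - 21uw)(-4 - 4v - 2w)    [distributive law]
= (63w + 63v - 49u + 33uw - 2uv - 42u^2 + 99vw + 72v^2 + 27w^2)(-4 - 4v - 2w)    [combine like terms]
= -252w - 252vw - 126w^2 - 252v - 252v^2 - 126vw + 196u + 196uv + 98uw - 132uw - 132uvw - 66uw^2 + 8uv + 8uv^2 + 4uvw + 168u^2 + 168u^2v + 84u^2w - 396vw - 396v^2w - 198vw^2 - 288v^2 - 288v^3 - 144v^2w - 108w^2 - 108vw^2 - 54w^3    [distributive law]
= -252w - 774vw - 234w^2 - 252v - 540v^2 + 196u + 204uv - 34uw - 128uvw - 66uw^2 + 8uv^2 + 168u^2 + 168u^2v + 84u^2w - 540v^2w - 306vw^2 - 288v^3 - 54w^3    [combine like terms]

-252w - 774vw - 234w^2 - 252v - 540v^2 + 196u + 204uv - 34uw - 128uvw - 66uw^2 + 8uv^2 + 168u^2 + 168u^2v + 84u^2w - 540v^2w - 306vw^2 - 288v^3 - 54w^3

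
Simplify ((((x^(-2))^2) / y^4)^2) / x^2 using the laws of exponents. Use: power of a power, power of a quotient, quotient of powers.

x^(-10)y^(-8)

((((x^(-2))^2) / y^4)^2) / x^2
= ((((x^(-2))^2)^2) / ((y^4)^2)) / x^2    [power of a quotient]
= (((x^(-2))^4) / ((y^4)^2)) / x^2    [power of a power]
= (x^(-8) / ((y^4)^2)) / x^2    [power of a power]
= (x^(-8) / y^8) / x^2    [power of a power]
= x^(-10)y^(-8)    [quotient of powers]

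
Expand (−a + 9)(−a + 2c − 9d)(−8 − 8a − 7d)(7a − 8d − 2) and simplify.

(−a + 9)(−a + 2c − 9d)(−8 − 8a − 7d)(7a − 8d − 2)
= (a² − 2ac + 9ad − 9a + 18c − 81d)(−8 − 8a − 7d)(7a − 8d − 2)    [distributive law]
= (−8a² − 8a³ − 7a²d + 16ac + 16a²c + 14acd − 72ad − 72a²d − 63ad² + 72a + 72a² + 63ad − 144c − 144ac − 126cd + 648d + 648ad + 567d²)(7a − 8d − 2)    [distributive law]
= (64a² − 8a³ − 79a²d − 128ac + 16a²c + 14acd + 639ad − 63ad² + 72a − 144c − 126cd + 648d + 567d²)(7a − 8d − 2)    [combine like terms]
= 448a³ − 512a²d − 128a² − 56a⁴ + 64a³d + 16a³ − 553a³d + 632a²d² + 158a²d − 896a²c + 1024acd + 256ac + 112a³c − 128a²cd − 32a²c + 98a²cd − 112acd² − 28acd + 4473a²d − 5112ad² − 1278ad − 441a²d² + 504ad³ + 126ad² + 504a² − 576ad − 144a − 1008ac + 1152cd + 288c − 882acd + 1008cd² + 252cd + 4536ad − 5184d² − 1296d + 3969ad² − 4536d³ − 1134d²    [distributive law]
= 464a³ + 4119a²d + 376a² − 56a⁴ − 489a³d + 191a²d² − 928a²c + 114acd − 752ac + 112a³c − 30a²cd − 112acd² − 1017ad² + 2682ad + 504ad³ − 144a + 1404cd + 288c + 1008cd² − 6318d² − 1296d − 4536d³    [combine like terms]

464a³ + 4119a²d + 376a² − 56a⁴ − 489a³d + 191a²d² − 928a²c + 114acd − 752ac + 112a³c − 30a²cd − 112acd² − 1017ad² + 2682ad + 504ad³ − 144a + 1404cd + 288c + 1008cd² − 6318d² − 1296d − 4536d³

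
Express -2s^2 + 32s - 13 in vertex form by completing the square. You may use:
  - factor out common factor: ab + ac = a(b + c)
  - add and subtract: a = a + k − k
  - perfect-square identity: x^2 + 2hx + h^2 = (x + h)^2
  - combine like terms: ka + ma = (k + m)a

-2s^2 + 32s - 13
= -2(s^2 - 16s) - 13    [factor out -2 from the s-terms]
= -2(s^2 - 16s + 64 - 64) - 13    [add and subtract 64 inside the bracket]
= -2(s - 8)^2 + 128 - 13    [perfect-square identity]
= -2(s - 8)^2 + 115    [combine constants]

-2(s - 8)^2 + 115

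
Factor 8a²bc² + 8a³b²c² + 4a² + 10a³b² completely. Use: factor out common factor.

8a²bc² + 8a³b²c² + 4a² + 10a³b²
= 2(4a²bc² + 4a³b²c² + 2a² + 5a³b²)    [factor out 2]
= 2a²(4bc² + 4ab²c² + 2 + 5ab²)    [factor out a²]

2a²(4bc² + 4ab²c² + 2 + 5ab²)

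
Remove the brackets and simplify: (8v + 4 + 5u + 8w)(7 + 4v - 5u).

72v + 32v² - 20uv + 28 + 15u - 25u² + 56w + 32vw - 40uw

(8v + 4 + 5u + 8w)(7 + 4v - 5u)
= 56v + 32v² - 40uv + 28 + 16v - 20u + 35u + 20uv - 25u² + 56w + 32vw - 40uw    [distributive law]
= 72v + 32v² - 20uv + 28 + 15u - 25u² + 56w + 32vw - 40uw    [combine like terms]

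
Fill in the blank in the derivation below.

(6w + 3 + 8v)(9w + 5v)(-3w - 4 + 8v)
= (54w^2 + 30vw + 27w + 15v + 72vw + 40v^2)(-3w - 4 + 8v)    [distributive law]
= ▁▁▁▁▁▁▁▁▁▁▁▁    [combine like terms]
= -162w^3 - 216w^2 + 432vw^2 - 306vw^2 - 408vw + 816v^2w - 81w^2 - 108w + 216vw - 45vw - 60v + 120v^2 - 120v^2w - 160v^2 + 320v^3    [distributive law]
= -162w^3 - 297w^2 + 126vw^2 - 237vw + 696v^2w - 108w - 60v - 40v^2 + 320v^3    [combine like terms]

By combine like terms:

(54w^2 + 102vw + 27w + 15v + 40v^2)(-3w - 4 + 8v)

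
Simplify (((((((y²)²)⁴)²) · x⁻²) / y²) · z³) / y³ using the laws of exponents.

x⁻²y²⁷z³

(((((((y²)²)⁴)²) · x⁻²) / y²) · z³) / y³
= ((((((y²)²)⁸) · x⁻²) / y²) · z³) / y³    [power of a power]
= (((((y²)¹⁶) · x⁻²) / y²) · z³) / y³    [power of a power]
= (((y³² · x⁻²) / y²) · z³) / y³    [power of a power]
= x⁻²y²⁷z³    [quotient of powers; product of powers]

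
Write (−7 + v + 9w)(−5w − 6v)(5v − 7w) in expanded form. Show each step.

(−7 + v + 9w)(−5w − 6v)(5v − 7w)
= (35w + 42v − 5vw − 6v^2 − 45w^2 − 54vw)(5v − 7w)    [distributive law]
= (35w + 42v − 59vw − 6v^2 − 45w^2)(5v − 7w)    [combine like terms]
= 175vw − 245w^2 + 210v^2 − 294vw − 295v^2w + 413vw^2 − 30v^3 + 42v^2w − 225vw^2 + 315w^3    [distributive law]
= −119vw − 245w^2 + 210v^2 − 253v^2w + 188vw^2 − 30v^3 + 315w^3    [combine like terms]

−119vw − 245w^2 + 210v^2 − 253v^2w + 188vw^2 − 30v^3 + 315w^3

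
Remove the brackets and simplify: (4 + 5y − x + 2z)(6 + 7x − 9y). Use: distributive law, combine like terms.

24 + 22x − 6y + 44xy − 45y² − 7x² + 12z + 14xz − 18yz

(4 + 5y − x + 2z)(6 + 7x − 9y)
= 24 + 28x − 36y + 30y + 35xy − 45y² − 6x − 7x² + 9xy + 12z + 14xz − 18yz    [distributive law]
= 24 + 22x − 6y + 44xy − 45y² − 7x² + 12z + 14xz − 18yz    [combine like terms]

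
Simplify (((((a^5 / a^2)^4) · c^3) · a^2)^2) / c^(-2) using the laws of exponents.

(((((a^5 / a^2)^4) · c^3) · a^2)^2) / c^(-2)
= (((((a^5 / a^2)^4) · c^3)^2) · ((a^2)^2)) / c^(-2)    [power of a product]
= (((((a^5 / a^2)^4)^2) · ((c^3)^2)) · ((a^2)^2)) / c^(-2)    [power of a product]
= ((((a^5 / a^2)^8) · ((c^3)^2)) · ((a^2)^2)) / c^(-2)    [power of a power]
= (((((a^5)^8) / ((a^2)^8)) · ((c^3)^2)) · ((a^2)^2)) / c^(-2)    [power of a quotient]
= (((a^40 / ((a^2)^8)) · ((c^3)^2)) · ((a^2)^2)) / c^(-2)    [power of a power]
= (((a^40 / a^16) · ((c^3)^2)) · ((a^2)^2)) / c^(-2)    [power of a power]
= ((a^24 · ((c^3)^2)) · ((a^2)^2)) / c^(-2)    [quotient of powers]
= ((a^24 · c^6) · ((a^2)^2)) / c^(-2)    [power of a power]
= ((a^24 · c^6) · a^4) / c^(-2)    [power of a power]
= a^28c^8    [quotient of powers; product of powers]

a^28c^8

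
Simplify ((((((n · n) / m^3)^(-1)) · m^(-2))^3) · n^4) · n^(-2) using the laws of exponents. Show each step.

((((((n · n) / m^3)^(-1)) · m^(-2))^3) · n^4) · n^(-2)
= ((((((n · n) / m^3)^(-1))^3) · ((m^(-2))^3)) · n^4) · n^(-2)    [power of a product]
= (((((n · n) / m^3)^(-3)) · ((m^(-2))^3)) · n^4) · n^(-2)    [power of a power]
= (((((n · n)^(-3)) / ((m^3)^(-3))) · ((m^(-2))^3)) · n^4) · n^(-2)    [power of a quotient]
= (((((n^(-3)) · (n^(-3))) / ((m^3)^(-3))) · ((m^(-2))^3)) · n^4) · n^(-2)    [power of a product]
= (((n^(-6) / ((m^3)^(-3))) · ((m^(-2))^3)) · n^4) · n^(-2)    [product of powers]
= (((n^(-6) / m^(-9)) · ((m^(-2))^3)) · n^4) · n^(-2)    [power of a power]
= (((n^(-6) / m^(-9)) · m^(-6)) · n^4) · n^(-2)    [power of a power]
= m^3n^(-4)    [quotient of powers; product of powers]

m^3n^(-4)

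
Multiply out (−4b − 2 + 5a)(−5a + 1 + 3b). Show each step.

(−4b − 2 + 5a)(−5a + 1 + 3b)
= 20ab − 4b − 12b^2 + 10a − 2 − 6b − 25a^2 + 5a + 15ab    [distributive law]
= 35ab − 10b − 12b^2 + 15a − 2 − 25a^2    [combine like terms]

35ab − 10b − 12b^2 + 15a − 2 − 25a^2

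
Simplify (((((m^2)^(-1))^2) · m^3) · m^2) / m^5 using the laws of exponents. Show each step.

(((((m^2)^(-1))^2) · m^3) · m^2) / m^5
= ((((m^2)^(-2)) · m^3) · m^2) / m^5    [power of a power]
= ((m^(-4) · m^3) · m^2) / m^5    [power of a power]
= (m^(-1) · m^2) / m^5    [product of powers]
= m / m^5    [product of powers]
= m^(-4)    [quotient of powers]

m^(-4)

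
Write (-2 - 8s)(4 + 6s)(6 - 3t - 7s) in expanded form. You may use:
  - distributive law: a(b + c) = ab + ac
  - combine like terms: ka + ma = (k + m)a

-48 + 24t - 208s + 132st + 20s^2 + 144s^2t + 336s^3

(-2 - 8s)(4 + 6s)(6 - 3t - 7s)
= (-8 - 12s - 32s - 48s^2)(6 - 3t - 7s)    [distributive law]
= (-8 - 44s - 48s^2)(6 - 3t - 7s)    [combine like terms]
= -48 + 24t + 56s - 264s + 132st + 308s^2 - 288s^2 + 144s^2t + 336s^3    [distributive law]
= -48 + 24t - 208s + 132st + 20s^2 + 144s^2t + 336s^3    [combine like terms]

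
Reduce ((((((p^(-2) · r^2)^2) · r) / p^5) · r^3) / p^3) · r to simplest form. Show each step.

p^(-12)r^9

((((((p^(-2) · r^2)^2) · r) / p^5) · r^3) / p^3) · r
= (((((((p^(-2))^2) · ((r^2)^2)) · r) / p^5) · r^3) / p^3) · r    [power of a product]
= (((((p^(-4) · ((r^2)^2)) · r) / p^5) · r^3) / p^3) · r    [power of a power]
= (((((p^(-4) · r^4) · r) / p^5) · r^3) / p^3) · r    [power of a power]
= p^(-12)r^9    [quotient of powers; product of powers]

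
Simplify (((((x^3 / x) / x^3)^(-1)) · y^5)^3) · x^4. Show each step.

(((((x^3 / x) / x^3)^(-1)) · y^5)^3) · x^4
= (((((x^3 / x) / x^3)^(-1))^3) · ((y^5)^3)) · x^4    [power of a product]
= ((((x^3 / x) / x^3)^(-3)) · ((y^5)^3)) · x^4    [power of a power]
= ((((x^3 / x)^(-3)) / ((x^3)^(-3))) · ((y^5)^3)) · x^4    [power of a quotient]
= (((((x^3)^(-3)) / (x^(-3))) / ((x^3)^(-3))) · ((y^5)^3)) · x^4    [power of a quotient]
= (((x^(-9) / (x^(-3))) / ((x^3)^(-3))) · ((y^5)^3)) · x^4    [power of a power]
= ((x^(-6) / ((x^3)^(-3))) · ((y^5)^3)) · x^4    [quotient of powers]
= ((x^(-6) / x^(-9)) · ((y^5)^3)) · x^4    [power of a power]
= (x^3 · ((y^5)^3)) · x^4    [quotient of powers]
= (x^3 · y^15) · x^4    [power of a power]
= x^7·y^15    [product of powers]

x^7·y^15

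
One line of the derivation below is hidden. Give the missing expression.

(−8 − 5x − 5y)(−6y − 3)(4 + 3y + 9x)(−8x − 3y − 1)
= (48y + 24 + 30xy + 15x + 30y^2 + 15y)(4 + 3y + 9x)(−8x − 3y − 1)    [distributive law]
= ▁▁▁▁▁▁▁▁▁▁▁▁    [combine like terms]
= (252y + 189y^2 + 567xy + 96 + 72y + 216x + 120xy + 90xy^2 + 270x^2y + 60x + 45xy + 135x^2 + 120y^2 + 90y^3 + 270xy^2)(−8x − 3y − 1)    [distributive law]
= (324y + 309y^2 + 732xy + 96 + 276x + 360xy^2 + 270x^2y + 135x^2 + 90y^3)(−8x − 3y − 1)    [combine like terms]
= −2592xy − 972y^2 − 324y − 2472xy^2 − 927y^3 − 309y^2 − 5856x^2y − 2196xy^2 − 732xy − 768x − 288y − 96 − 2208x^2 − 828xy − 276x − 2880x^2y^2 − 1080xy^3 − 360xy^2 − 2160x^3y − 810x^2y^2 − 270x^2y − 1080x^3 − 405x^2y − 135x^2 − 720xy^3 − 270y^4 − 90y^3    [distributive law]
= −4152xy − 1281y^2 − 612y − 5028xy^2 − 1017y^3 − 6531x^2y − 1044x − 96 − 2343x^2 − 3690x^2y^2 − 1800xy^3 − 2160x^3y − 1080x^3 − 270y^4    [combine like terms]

After combine like terms, the bracketed line is:

(63y + 24 + 30xy + 15x + 30y^2)(4 + 3y + 9x)(−8x − 3y − 1)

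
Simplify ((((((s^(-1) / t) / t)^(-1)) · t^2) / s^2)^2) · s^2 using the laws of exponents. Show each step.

t^8

((((((s^(-1) / t) / t)^(-1)) · t^2) / s^2)^2) · s^2
= ((((((s^(-1) / t) / t)^(-1)) · t^2)^2) / ((s^2)^2)) · s^2    [power of a quotient]
= ((((((s^(-1) / t) / t)^(-1))^2) · ((t^2)^2)) / ((s^2)^2)) · s^2    [power of a product]
= (((((s^(-1) / t) / t)^(-2)) · ((t^2)^2)) / ((s^2)^2)) · s^2    [power of a power]
= (((((s^(-1) / t)^(-2)) / (t^(-2))) · ((t^2)^2)) / ((s^2)^2)) · s^2    [power of a quotient]
= ((((((s^(-1))^(-2)) / (t^(-2))) / (t^(-2))) · ((t^2)^2)) / ((s^2)^2)) · s^2    [power of a quotient]
= ((((s^2 / (t^(-2))) / (t^(-2))) · ((t^2)^2)) / ((s^2)^2)) · s^2    [power of a power]
= ((((s^2 / t^(-2)) / t^(-2)) · t^4) / ((s^2)^2)) · s^2    [power of a power]
= ((((s^2 / t^(-2)) / t^(-2)) · t^4) / s^4) · s^2    [power of a power]
= t^8    [quotient of powers; product of powers]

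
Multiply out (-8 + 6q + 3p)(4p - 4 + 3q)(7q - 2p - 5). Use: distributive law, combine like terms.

(-8 + 6q + 3p)(4p - 4 + 3q)(7q - 2p - 5)
= (-32p + 32 - 24q + 24pq - 24q + 18q^2 + 12p^2 - 12p + 9pq)(7q - 2p - 5)    [distributive law]
= (-44p + 32 - 48q + 33pq + 18q^2 + 12p^2)(7q - 2p - 5)    [combine like terms]
= -308pq + 88p^2 + 220p + 224q - 64p - 160 - 336q^2 + 96pq + 240q + 231pq^2 - 66p^2q - 165pq + 126q^3 - 36pq^2 - 90q^2 + 84p^2q - 24p^3 - 60p^2    [distributive law]
= -377pq + 28p^2 + 156p + 464q - 160 - 426q^2 + 195pq^2 + 18p^2q + 126q^3 - 24p^3    [combine like terms]

-377pq + 28p^2 + 156p + 464q - 160 - 426q^2 + 195pq^2 + 18p^2q + 126q^3 - 24p^3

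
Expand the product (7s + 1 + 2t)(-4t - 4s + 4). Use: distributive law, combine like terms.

-36st - 28s² + 24s + 4t + 4 - 8t²

(7s + 1 + 2t)(-4t - 4s + 4)
= -28st - 28s² + 28s - 4t - 4s + 4 - 8t² - 8st + 8t    [distributive law]
= -36st - 28s² + 24s + 4t + 4 - 8t²    [combine like terms]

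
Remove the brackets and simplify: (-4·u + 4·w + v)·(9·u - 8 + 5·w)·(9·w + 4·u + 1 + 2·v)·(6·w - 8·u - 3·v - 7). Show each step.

-3352·u²·w² + 1216·u³·w - 500·u²·v·w + 964·u²·w + 1152·u⁴ + 720·u³·v + 272·u³ - 352·u²·v - 900·u² - 36·u²·v² + 1632·u·w² - 165·u·v·w - 784·u·w - 319·u·v - 224·u - 121·u·v² - 96·u·w³ - 554·u·v·w² - 371·u·v²·w - 2868·w³ - 577·v·w² + 1684·w² + 965·v·w + 224·w + 227·v²·w + 1080·w⁴ - 30·v·w³ - 195·v²·w² - 54·u·v³ + 136·v² + 56·v + 48·v³ - 30·v³·w

(-4·u + 4·w + v)·(9·u - 8 + 5·w)·(9·w + 4·u + 1 + 2·v)·(6·w - 8·u - 3·v - 7)
= (-36·u² + 32·u - 20·u·w + 36·u·w - 32·w + 20·w² + 9·u·v - 8·v + 5·v·w)·(9·w + 4·u + 1 + 2·v)·(6·w - 8·u - 3·v - 7)    [distributive law]
= (-36·u² + 32·u + 16·u·w - 32·w + 20·w² + 9·u·v - 8·v + 5·v·w)·(9·w + 4·u + 1 + 2·v)·(6·w - 8·u - 3·v - 7)    [combine like terms]
= (-324·u²·w - 144·u³ - 36·u² - 72·u²·v + 288·u·w + 128·u² + 32·u + 64·u·v + 144·u·w² + 64·u²·w + 16·u·w + 32·u·v·w - 288·w² - 128·u·w - 32·w - 64·v·w + 180·w³ + 80·u·w² + 20·w² + 40·v·w² + 81·u·v·w + 36·u²·v + 9·u·v + 18·u·v² - 72·v·w - 32·u·v - 8·v - 16·v² + 45·v·w² + 20·u·v·w + 5·v·w + 10·v²·w)·(6·w - 8·u - 3·v - 7)    [distributive law]
= (-260·u²·w - 144·u³ + 92·u² - 36·u²·v + 176·u·w + 32·u + 41·u·v + 224·u·w² + 133·u·v·w - 268·w² - 32·w - 131·v·w + 180·w³ + 85·v·w² + 18·u·v² - 8·v - 16·v² + 10·v²·w)·(6·w - 8·u - 3·v - 7)    [combine like terms]
= -1560·u²·w² + 2080·u³·w + 780·u²·v·w + 1820·u²·w - 864·u³·w + 1152·u⁴ + 432·u³·v + 1008·u³ + 552·u²·w - 736·u³ - 276·u²·v - 644·u² - 216·u²·v·w + 288·u³·v + 108·u²·v² + 252·u²·v + 1056·u·w² - 1408·u²·w - 528·u·v·w - 1232·u·w + 192·u·w - 256·u² - 96·u·v - 224·u + 246·u·v·w - 328·u²·v - 123·u·v² - 287·u·v + 1344·u·w³ - 1792·u²·w² - 672·u·v·w² - 1568·u·w² + 798·u·v·w² - 1064·u²·v·w - 399·u·v²·w - 931·u·v·w - 1608·w³ + 2144·u·w² + 804·v·w² + 1876·w² - 192·w² + 256·u·w + 96·v·w + 224·w - 786·v·w² + 1048·u·v·w + 393·v²·w + 917·v·w + 1080·w⁴ - 1440·u·w³ - 540·v·w³ - 1260·w³ + 510·v·w³ - 680·u·v·w² - 255·v²·w² - 595·v·w² + 108·u·v²·w - 144·u²·v² - 54·u·v³ - 126·u·v² - 48·v·w + 64·u·v + 24·v² + 56·v - 96·v²·w + 128·u·v² + 48·v³ + 112·v² + 60·v²·w² - 80·u·v²·w - 30·v³·w - 70·v²·w    [distributive law]
= -3352·u²·w² + 1216·u³·w - 500·u²·v·w + 964·u²·w + 1152·u⁴ + 720·u³·v + 272·u³ - 352·u²·v - 900·u² - 36·u²·v² + 1632·u·w² - 165·u·v·w - 784·u·w - 319·u·v - 224·u - 121·u·v² - 96·u·w³ - 554·u·v·w² - 371·u·v²·w - 2868·w³ - 577·v·w² + 1684·w² + 965·v·w + 224·w + 227·v²·w + 1080·w⁴ - 30·v·w³ - 195·v²·w² - 54·u·v³ + 136·v² + 56·v + 48·v³ - 30·v³·w    [combine like terms]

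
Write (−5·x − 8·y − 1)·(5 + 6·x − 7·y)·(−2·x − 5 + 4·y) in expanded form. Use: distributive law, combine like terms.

212·x^2 + 165·x + 7·x·y + 60·x^3 − 94·x^2·y − 164·x·y^2 + 145·y − 412·y^2 + 224·y^3 + 25

(−5·x − 8·y − 1)·(5 + 6·x − 7·y)·(−2·x − 5 + 4·y)
= (−25·x − 30·x^2 + 35·x·y − 40·y − 48·x·y + 56·y^2 − 5 − 6·x + 7·y)·(−2·x − 5 + 4·y)    [distributive law]
= (−31·x − 30·x^2 − 13·x·y − 33·y + 56·y^2 − 5)·(−2·x − 5 + 4·y)    [combine like terms]
= 62·x^2 + 155·x − 124·x·y + 60·x^3 + 150·x^2 − 120·x^2·y + 26·x^2·y + 65·x·y − 52·x·y^2 + 66·x·y + 165·y − 132·y^2 − 112·x·y^2 − 280·y^2 + 224·y^3 + 10·x + 25 − 20·y    [distributive law]
= 212·x^2 + 165·x + 7·x·y + 60·x^3 − 94·x^2·y − 164·x·y^2 + 145·y − 412·y^2 + 224·y^3 + 25    [combine like terms]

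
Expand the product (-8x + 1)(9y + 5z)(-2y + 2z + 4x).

144xy^2 - 64xyz - 288x^2y - 80xz^2 - 160x^2z - 18y^2 + 8yz + 36xy + 10z^2 + 20xz

(-8x + 1)(9y + 5z)(-2y + 2z + 4x)
= (-72xy - 40xz + 9y + 5z)(-2y + 2z + 4x)    [distributive law]
= 144xy^2 - 144xyz - 288x^2y + 80xyz - 80xz^2 - 160x^2z - 18y^2 + 18yz + 36xy - 10yz + 10z^2 + 20xz    [distributive law]
= 144xy^2 - 64xyz - 288x^2y - 80xz^2 - 160x^2z - 18y^2 + 8yz + 36xy + 10z^2 + 20xz    [combine like terms]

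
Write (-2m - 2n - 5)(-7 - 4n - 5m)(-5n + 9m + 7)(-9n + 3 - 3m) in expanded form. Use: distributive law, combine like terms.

(-2m - 2n - 5)(-7 - 4n - 5m)(-5n + 9m + 7)(-9n + 3 - 3m)
= (14m + 8mn + 10m^2 + 14n + 8n^2 + 10mn + 35 + 20n + 25m)(-5n + 9m + 7)(-9n + 3 - 3m)    [distributive law]
= (39m + 18mn + 10m^2 + 34n + 8n^2 + 35)(-5n + 9m + 7)(-9n + 3 - 3m)    [combine like terms]
= (-195mn + 351m^2 + 273m - 90mn^2 + 162m^2n + 126mn - 50m^2n + 90m^3 + 70m^2 - 170n^2 + 306mn + 238n - 40n^3 + 72mn^2 + 56n^2 - 175n + 315m + 245)(-9n + 3 - 3m)    [distributive law]
= (237mn + 421m^2 + 588m - 18mn^2 + 112m^2n + 90m^3 - 114n^2 + 63n - 40n^3 + 245)(-9n + 3 - 3m)    [combine like terms]
= -2133mn^2 + 711mn - 711m^2n - 3789m^2n + 1263m^2 - 1263m^3 - 5292mn + 1764m - 1764m^2 + 162mn^3 - 54mn^2 + 54m^2n^2 - 1008m^2n^2 + 336m^2n - 336m^3n - 810m^3n + 270m^3 - 270m^4 + 1026n^3 - 342n^2 + 342mn^2 - 567n^2 + 189n - 189mn + 360n^4 - 120n^3 + 120mn^3 - 2205n + 735 - 735m    [distributive law]
= -1845mn^2 - 4770mn - 4164m^2n - 501m^2 - 993m^3 + 1029m + 282mn^3 - 954m^2n^2 - 1146m^3n - 270m^4 + 906n^3 - 909n^2 - 2016n + 360n^4 + 735    [combine like terms]

-1845mn^2 - 4770mn - 4164m^2n - 501m^2 - 993m^3 + 1029m + 282mn^3 - 954m^2n^2 - 1146m^3n - 270m^4 + 906n^3 - 909n^2 - 2016n + 360n^4 + 735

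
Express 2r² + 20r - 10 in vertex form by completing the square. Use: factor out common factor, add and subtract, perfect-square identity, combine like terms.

2(r + 5)² - 60

2r² + 20r - 10
= 2(r² + 10r) - 10    [factor out 2 from the r-terms]
= 2(r² + 10r + 25 - 25) - 10    [add and subtract 25 inside the bracket]
= 2(r + 5)² - 50 - 10    [perfect-square identity]
= 2(r + 5)² - 60    [combine constants]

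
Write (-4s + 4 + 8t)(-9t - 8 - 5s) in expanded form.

(-4s + 4 + 8t)(-9t - 8 - 5s)
= 36st + 32s + 20s² - 36t - 32 - 20s - 72t² - 64t - 40st    [distributive law]
= -4st + 12s + 20s² - 100t - 32 - 72t²    [combine like terms]

-4st + 12s + 20s² - 100t - 32 - 72t²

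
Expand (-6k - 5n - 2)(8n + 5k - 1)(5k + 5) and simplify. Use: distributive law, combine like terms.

-365k²n - 420kn - 150k³ - 170k² - 10k - 200kn² - 200n² - 55n + 10

(-6k - 5n - 2)(8n + 5k - 1)(5k + 5)
= (-48kn - 30k² + 6k - 40n² - 25kn + 5n - 16n - 10k + 2)(5k + 5)    [distributive law]
= (-73kn - 30k² - 4k - 40n² - 11n + 2)(5k + 5)    [combine like terms]
= -365k²n - 365kn - 150k³ - 150k² - 20k² - 20k - 200kn² - 200n² - 55kn - 55n + 10k + 10    [distributive law]
= -365k²n - 420kn - 150k³ - 170k² - 10k - 200kn² - 200n² - 55n + 10    [combine like terms]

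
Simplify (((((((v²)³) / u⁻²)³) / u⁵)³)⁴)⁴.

(((((((v²)³) / u⁻²)³) / u⁵)³)⁴)⁴
= ((((((v²)³) / u⁻²)³) / u⁵)³)¹⁶    [power of a power]
= (((((v²)³) / u⁻²)³) / u⁵)⁴⁸    [power of a power]
= (((((v²)³) / u⁻²)³)⁴⁸) / ((u⁵)⁴⁸)    [power of a quotient]
= ((((v²)³) / u⁻²)¹⁴⁴) / ((u⁵)⁴⁸)    [power of a power]
= ((((v²)³)¹⁴⁴) / ((u⁻²)¹⁴⁴)) / ((u⁵)⁴⁸)    [power of a quotient]
= (((v²)⁴³²) / ((u⁻²)¹⁴⁴)) / ((u⁵)⁴⁸)    [power of a power]
= (v⁸⁶⁴ / ((u⁻²)¹⁴⁴)) / ((u⁵)⁴⁸)    [power of a power]
= (v⁸⁶⁴ / u⁻²⁸⁸) / ((u⁵)⁴⁸)    [power of a power]
= (v⁸⁶⁴ / u⁻²⁸⁸) / u²⁴⁰    [power of a power]
= u⁴⁸v⁸⁶⁴    [quotient of powers; product of powers]

u⁴⁸v⁸⁶⁴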